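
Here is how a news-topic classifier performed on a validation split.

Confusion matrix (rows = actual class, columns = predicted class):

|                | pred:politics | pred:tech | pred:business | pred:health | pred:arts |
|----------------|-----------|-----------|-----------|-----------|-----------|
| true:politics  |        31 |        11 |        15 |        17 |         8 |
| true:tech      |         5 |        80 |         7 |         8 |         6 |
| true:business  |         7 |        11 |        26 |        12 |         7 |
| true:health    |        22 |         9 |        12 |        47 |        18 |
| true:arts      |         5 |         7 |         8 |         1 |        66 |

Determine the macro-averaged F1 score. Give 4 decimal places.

0.5387

Per-class F1 score (2·TP/(2·TP+FP+FN)):
  politics: TP=31, FP=5+7+22+5=39, FN=11+15+17+8=51 → 62/152 = 0.40789
  tech: TP=80, FP=11+11+9+7=38, FN=5+7+8+6=26 → 160/224 = 0.71429
  business: TP=26, FP=15+7+12+8=42, FN=7+11+12+7=37 → 52/131 = 0.39695
  health: TP=47, FP=17+8+12+1=38, FN=22+9+12+18=61 → 94/193 = 0.48705
  arts: TP=66, FP=8+6+7+18=39, FN=5+7+8+1=21 → 132/192 = 0.68750
Macro-F1 score = mean = (0.40789 + 0.71429 + 0.39695 + 0.48705 + 0.68750) / 5 = 0.5387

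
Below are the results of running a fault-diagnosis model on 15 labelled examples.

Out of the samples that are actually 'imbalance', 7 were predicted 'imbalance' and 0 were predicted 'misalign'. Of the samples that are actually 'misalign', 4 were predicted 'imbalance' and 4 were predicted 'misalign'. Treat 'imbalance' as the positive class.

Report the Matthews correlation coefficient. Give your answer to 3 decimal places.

0.564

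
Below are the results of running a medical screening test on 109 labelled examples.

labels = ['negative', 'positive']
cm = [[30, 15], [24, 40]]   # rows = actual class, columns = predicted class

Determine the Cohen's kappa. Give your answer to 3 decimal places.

0.283

Observed agreement pₒ = trace/N = 70/109 = 0.6422
Expected agreement pₑ = Σ (rowᵢ·colᵢ)/N² = (45·54 + 64·55)/109² = 0.5008
κ = (pₒ − pₑ)/(1 − pₑ) = (0.6422 − 0.5008)/(1 − 0.5008) = 0.283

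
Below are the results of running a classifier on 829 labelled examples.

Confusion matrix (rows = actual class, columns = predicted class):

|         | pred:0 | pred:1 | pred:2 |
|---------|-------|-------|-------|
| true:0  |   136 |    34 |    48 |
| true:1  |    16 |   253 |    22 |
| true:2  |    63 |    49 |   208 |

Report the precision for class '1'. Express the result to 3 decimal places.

0.753

Take TP from the diagonal, FP from the rest of the '1' prediction marginal, FN from the rest of the '1' actual marginal.
precision = TP/(TP+FP).
1: TP=253, FP=34+49=83 → 253/336 = 0.7530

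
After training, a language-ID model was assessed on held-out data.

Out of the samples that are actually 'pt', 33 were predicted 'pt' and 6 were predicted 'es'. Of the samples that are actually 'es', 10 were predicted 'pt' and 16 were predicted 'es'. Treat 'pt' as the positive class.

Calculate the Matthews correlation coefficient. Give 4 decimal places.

0.4778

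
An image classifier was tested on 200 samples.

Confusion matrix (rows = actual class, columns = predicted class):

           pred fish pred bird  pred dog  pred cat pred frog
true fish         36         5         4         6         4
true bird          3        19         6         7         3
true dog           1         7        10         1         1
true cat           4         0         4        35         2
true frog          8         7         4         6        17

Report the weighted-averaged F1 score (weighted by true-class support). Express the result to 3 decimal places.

0.583

Per-class F1 score (2·TP/(2·TP+FP+FN)):
  fish: TP=36, FP=3+1+4+8=16, FN=5+4+6+4=19 → 72/107 = 0.6729
  bird: TP=19, FP=5+7+0+7=19, FN=3+6+7+3=19 → 38/76 = 0.5000
  dog: TP=10, FP=4+6+4+4=18, FN=1+7+1+1=10 → 20/48 = 0.4167
  cat: TP=35, FP=6+7+1+6=20, FN=4+0+4+2=10 → 70/100 = 0.7000
  frog: TP=17, FP=4+3+1+2=10, FN=8+7+4+6=25 → 34/69 = 0.4928
Weighted-F1 score = Σ (supportᵢ/N)·F1 scoreᵢ with N=200: (55/200)·0.6729 + (38/200)·0.5000 + (20/200)·0.4167 + (45/200)·0.7000 + (42/200)·0.4928 = 0.583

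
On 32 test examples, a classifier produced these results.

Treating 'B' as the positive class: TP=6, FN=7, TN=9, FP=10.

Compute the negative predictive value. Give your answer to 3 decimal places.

NPV = TN/(TN+FN) = 9/(9+7) = 0.563

0.563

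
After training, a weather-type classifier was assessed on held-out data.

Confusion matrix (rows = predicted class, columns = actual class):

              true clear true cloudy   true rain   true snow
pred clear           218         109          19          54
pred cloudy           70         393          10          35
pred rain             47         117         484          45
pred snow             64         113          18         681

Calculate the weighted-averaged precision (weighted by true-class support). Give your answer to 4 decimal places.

Per-class precision (TP/(TP+FP)):
  clear: TP=218, FP=109+19+54=182 → 218/400 = 0.54500
  cloudy: TP=393, FP=70+10+35=115 → 393/508 = 0.77362
  rain: TP=484, FP=47+117+45=209 → 484/693 = 0.69841
  snow: TP=681, FP=64+113+18=195 → 681/876 = 0.77740
Weighted-precision = Σ (supportᵢ/N)·precisionᵢ with N=2477: (399/2477)·0.54500 + (732/2477)·0.77362 + (531/2477)·0.69841 + (815/2477)·0.77740 = 0.7219

0.7219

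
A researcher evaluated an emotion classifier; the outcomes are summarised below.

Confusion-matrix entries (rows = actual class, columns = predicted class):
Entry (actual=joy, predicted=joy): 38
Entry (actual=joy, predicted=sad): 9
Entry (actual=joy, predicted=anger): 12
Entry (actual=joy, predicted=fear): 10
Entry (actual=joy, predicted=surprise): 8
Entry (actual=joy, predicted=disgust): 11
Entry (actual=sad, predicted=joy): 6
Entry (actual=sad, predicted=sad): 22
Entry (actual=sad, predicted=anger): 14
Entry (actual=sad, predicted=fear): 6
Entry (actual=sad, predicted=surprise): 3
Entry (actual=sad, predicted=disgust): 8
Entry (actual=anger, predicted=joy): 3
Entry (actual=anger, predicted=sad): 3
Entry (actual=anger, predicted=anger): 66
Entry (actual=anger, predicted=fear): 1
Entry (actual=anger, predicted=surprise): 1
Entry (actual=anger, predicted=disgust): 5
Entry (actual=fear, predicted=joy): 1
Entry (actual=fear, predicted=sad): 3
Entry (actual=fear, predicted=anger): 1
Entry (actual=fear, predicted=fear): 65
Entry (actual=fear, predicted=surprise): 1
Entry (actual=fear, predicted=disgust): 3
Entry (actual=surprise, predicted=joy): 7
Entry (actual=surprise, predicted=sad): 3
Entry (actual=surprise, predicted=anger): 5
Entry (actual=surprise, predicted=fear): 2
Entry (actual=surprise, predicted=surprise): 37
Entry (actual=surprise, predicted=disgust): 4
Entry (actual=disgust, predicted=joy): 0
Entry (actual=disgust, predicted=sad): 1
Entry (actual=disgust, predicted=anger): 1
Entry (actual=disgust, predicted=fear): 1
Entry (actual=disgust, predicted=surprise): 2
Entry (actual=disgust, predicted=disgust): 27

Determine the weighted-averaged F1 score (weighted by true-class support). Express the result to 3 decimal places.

0.641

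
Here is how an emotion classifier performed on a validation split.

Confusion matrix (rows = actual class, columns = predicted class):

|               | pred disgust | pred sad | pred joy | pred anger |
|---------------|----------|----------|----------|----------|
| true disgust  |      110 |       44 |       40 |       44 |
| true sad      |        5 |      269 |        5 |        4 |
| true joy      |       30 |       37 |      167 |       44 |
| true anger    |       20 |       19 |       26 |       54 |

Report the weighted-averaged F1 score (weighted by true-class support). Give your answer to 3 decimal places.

Per-class F1 score (2·TP/(2·TP+FP+FN)):
  disgust: TP=110, FP=5+30+20=55, FN=44+40+44=128 → 220/403 = 0.5459
  sad: TP=269, FP=44+37+19=100, FN=5+5+4=14 → 538/652 = 0.8252
  joy: TP=167, FP=40+5+26=71, FN=30+37+44=111 → 334/516 = 0.6473
  anger: TP=54, FP=44+4+44=92, FN=20+19+26=65 → 108/265 = 0.4075
Weighted-F1 score = Σ (supportᵢ/N)·F1 scoreᵢ with N=918: (238/918)·0.5459 + (283/918)·0.8252 + (278/918)·0.6473 + (119/918)·0.4075 = 0.645

0.645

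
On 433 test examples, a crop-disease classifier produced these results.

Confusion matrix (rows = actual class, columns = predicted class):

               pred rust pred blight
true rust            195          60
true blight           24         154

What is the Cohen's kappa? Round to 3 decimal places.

0.611

Observed agreement pₒ = trace/N = 349/433 = 0.8060
Expected agreement pₑ = Σ (rowᵢ·colᵢ)/N² = (255·219 + 178·214)/433² = 0.5010
κ = (pₒ − pₑ)/(1 − pₑ) = (0.8060 − 0.5010)/(1 − 0.5010) = 0.611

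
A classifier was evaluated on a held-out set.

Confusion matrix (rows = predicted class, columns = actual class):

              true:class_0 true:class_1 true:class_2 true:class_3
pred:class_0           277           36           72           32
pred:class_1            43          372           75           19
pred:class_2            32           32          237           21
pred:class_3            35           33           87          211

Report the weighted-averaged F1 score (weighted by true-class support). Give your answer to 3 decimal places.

Per-class F1 score (2·TP/(2·TP+FP+FN)):
  class_0: TP=277, FP=36+72+32=140, FN=43+32+35=110 → 554/804 = 0.6891
  class_1: TP=372, FP=43+75+19=137, FN=36+32+33=101 → 744/982 = 0.7576
  class_2: TP=237, FP=32+32+21=85, FN=72+75+87=234 → 474/793 = 0.5977
  class_3: TP=211, FP=35+33+87=155, FN=32+19+21=72 → 422/649 = 0.6502
Weighted-F1 score = Σ (supportᵢ/N)·F1 scoreᵢ with N=1614: (387/1614)·0.6891 + (473/1614)·0.7576 + (471/1614)·0.5977 + (283/1614)·0.6502 = 0.676

0.676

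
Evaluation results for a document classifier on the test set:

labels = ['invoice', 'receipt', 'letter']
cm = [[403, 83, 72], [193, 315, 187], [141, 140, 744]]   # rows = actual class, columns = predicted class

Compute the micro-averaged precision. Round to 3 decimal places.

0.642

Micro-averaging pools counts across classes: ΣTP=1462, ΣFP=816, ΣFN=816.
Micro-precision = TP/(TP+FP) on pooled counts = 0.642 (equals overall accuracy in single-label multiclass).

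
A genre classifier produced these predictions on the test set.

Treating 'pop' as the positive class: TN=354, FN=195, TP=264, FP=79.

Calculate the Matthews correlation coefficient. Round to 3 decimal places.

MCC = (TP·TN − FP·FN) / √((TP+FP)(TP+FN)(TN+FP)(TN+FN))
Numerator = 264·354 − 79·195 = 78051
Denominator = √(343·459·433·549) = √37425451329 = 193456.5877
MCC = 78051 / 193456.5877 = 0.403

0.403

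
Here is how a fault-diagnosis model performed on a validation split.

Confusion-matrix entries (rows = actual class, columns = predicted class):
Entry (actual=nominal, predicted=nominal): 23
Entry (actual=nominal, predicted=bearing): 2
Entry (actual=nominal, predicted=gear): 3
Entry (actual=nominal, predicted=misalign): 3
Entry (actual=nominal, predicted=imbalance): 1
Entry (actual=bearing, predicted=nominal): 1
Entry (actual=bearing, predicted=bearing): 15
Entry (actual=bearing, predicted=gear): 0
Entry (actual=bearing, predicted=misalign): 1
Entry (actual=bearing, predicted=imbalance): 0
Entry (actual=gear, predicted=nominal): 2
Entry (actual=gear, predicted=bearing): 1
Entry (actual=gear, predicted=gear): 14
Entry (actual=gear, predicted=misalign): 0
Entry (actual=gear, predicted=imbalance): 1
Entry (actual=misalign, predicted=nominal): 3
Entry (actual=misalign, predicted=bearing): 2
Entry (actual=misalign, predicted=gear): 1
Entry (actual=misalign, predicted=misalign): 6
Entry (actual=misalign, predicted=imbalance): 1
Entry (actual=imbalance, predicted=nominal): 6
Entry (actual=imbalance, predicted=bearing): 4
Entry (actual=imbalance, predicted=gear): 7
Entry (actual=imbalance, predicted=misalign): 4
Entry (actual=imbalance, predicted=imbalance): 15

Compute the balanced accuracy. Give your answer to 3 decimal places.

0.651

Balanced accuracy = mean of per-class recall.
  nominal: recall = 23/32 = 0.7188
  bearing: recall = 15/17 = 0.8824
  gear: recall = 14/18 = 0.7778
  misalign: recall = 6/13 = 0.4615
  imbalance: recall = 15/36 = 0.4167
Mean = (0.7188 + 0.8824 + 0.7778 + 0.4615 + 0.4167) / 5 = 0.651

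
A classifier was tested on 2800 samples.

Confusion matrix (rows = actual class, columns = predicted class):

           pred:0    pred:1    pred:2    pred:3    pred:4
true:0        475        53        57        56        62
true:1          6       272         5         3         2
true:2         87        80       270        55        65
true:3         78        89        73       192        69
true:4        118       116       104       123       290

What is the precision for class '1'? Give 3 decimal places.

0.446

Take TP from the diagonal, FP from the rest of the '1' prediction marginal, FN from the rest of the '1' actual marginal.
precision = TP/(TP+FP).
1: TP=272, FP=53+80+89+116=338 → 272/610 = 0.4459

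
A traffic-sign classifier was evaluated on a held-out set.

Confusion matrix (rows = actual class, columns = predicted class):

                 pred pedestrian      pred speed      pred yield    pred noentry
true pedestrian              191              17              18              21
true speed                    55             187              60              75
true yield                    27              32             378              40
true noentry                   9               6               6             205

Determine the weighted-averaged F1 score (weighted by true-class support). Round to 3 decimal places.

0.719

Per-class F1 score (2·TP/(2·TP+FP+FN)):
  pedestrian: TP=191, FP=55+27+9=91, FN=17+18+21=56 → 382/529 = 0.7221
  speed: TP=187, FP=17+32+6=55, FN=55+60+75=190 → 374/619 = 0.6042
  yield: TP=378, FP=18+60+6=84, FN=27+32+40=99 → 756/939 = 0.8051
  noentry: TP=205, FP=21+75+40=136, FN=9+6+6=21 → 410/567 = 0.7231
Weighted-F1 score = Σ (supportᵢ/N)·F1 scoreᵢ with N=1327: (247/1327)·0.7221 + (377/1327)·0.6042 + (477/1327)·0.8051 + (226/1327)·0.7231 = 0.719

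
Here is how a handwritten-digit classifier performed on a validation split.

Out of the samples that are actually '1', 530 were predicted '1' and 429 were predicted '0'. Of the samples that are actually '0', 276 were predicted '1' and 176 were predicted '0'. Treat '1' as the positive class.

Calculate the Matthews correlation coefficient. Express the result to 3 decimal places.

MCC = (TP·TN − FP·FN) / √((TP+FP)(TP+FN)(TN+FP)(TN+FN))
Numerator = 530·176 − 276·429 = -25124
Denominator = √(806·959·452·605) = √211372000840 = 459752.1080
MCC = -25124 / 459752.1080 = -0.055

-0.055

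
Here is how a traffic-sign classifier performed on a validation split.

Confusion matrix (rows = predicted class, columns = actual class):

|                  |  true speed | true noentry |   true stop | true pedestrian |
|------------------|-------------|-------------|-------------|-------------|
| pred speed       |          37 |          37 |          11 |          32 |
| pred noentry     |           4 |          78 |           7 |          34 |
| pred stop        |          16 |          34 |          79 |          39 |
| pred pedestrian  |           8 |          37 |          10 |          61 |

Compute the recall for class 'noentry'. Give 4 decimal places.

Take TP from the diagonal, FP from the rest of the 'noentry' prediction marginal, FN from the rest of the 'noentry' actual marginal.
recall = TP/(TP+FN).
noentry: TP=78, FN=37+34+37=108 → 78/186 = 0.41935

0.4194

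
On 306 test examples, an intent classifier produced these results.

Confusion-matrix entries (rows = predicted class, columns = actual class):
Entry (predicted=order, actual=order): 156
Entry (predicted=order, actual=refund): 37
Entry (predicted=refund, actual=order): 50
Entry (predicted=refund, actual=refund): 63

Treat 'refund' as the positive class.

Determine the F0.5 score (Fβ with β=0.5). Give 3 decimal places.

0.571

Fβ = (1+β²)·TP / ((1+β²)·TP + β²·FN + FP), with β²=1/4
= 1.25·63 / (1.25·63 + 0.25·37 + 50) = 0.571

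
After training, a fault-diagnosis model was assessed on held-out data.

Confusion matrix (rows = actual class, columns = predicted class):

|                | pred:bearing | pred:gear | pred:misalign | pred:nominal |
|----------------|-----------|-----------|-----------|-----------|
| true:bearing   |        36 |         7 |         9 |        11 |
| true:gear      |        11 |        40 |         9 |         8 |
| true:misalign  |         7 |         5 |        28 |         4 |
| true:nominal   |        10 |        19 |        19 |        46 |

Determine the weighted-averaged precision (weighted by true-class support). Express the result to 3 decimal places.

0.578

Per-class precision (TP/(TP+FP)):
  bearing: TP=36, FP=11+7+10=28 → 36/64 = 0.5625
  gear: TP=40, FP=7+5+19=31 → 40/71 = 0.5634
  misalign: TP=28, FP=9+9+19=37 → 28/65 = 0.4308
  nominal: TP=46, FP=11+8+4=23 → 46/69 = 0.6667
Weighted-precision = Σ (supportᵢ/N)·precisionᵢ with N=269: (63/269)·0.5625 + (68/269)·0.5634 + (44/269)·0.4308 + (94/269)·0.6667 = 0.578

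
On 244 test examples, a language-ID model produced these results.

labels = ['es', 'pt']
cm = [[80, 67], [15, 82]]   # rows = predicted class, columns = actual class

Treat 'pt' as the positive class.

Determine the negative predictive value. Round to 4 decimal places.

0.5442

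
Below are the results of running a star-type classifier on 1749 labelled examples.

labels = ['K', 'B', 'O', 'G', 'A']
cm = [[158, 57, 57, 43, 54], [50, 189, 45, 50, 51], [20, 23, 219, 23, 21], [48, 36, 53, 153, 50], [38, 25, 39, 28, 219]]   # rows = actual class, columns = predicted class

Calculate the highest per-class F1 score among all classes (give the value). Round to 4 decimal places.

0.6092

Per-class F1 score (2·TP/(2·TP+FP+FN)):
  K: TP=158, FP=50+20+48+38=156, FN=57+57+43+54=211 → 316/683 = 0.46266
  B: TP=189, FP=57+23+36+25=141, FN=50+45+50+51=196 → 378/715 = 0.52867
  O: TP=219, FP=57+45+53+39=194, FN=20+23+23+21=87 → 438/719 = 0.60918
  G: TP=153, FP=43+50+23+28=144, FN=48+36+53+50=187 → 306/637 = 0.48038
  A: TP=219, FP=54+51+21+50=176, FN=38+25+39+28=130 → 438/744 = 0.58871
Highest is class 'O' with F1 score = 0.6092.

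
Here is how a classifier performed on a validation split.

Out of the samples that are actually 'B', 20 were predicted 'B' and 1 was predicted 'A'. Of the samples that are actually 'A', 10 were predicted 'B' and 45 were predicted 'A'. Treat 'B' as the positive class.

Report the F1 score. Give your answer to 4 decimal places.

0.7843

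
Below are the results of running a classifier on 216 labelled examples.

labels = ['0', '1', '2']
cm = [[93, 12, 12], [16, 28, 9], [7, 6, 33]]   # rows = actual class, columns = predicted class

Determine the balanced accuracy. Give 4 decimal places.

0.6802

Balanced accuracy = mean of per-class recall.
  0: recall = 93/117 = 0.79487
  1: recall = 28/53 = 0.52830
  2: recall = 33/46 = 0.71739
Mean = (0.79487 + 0.52830 + 0.71739) / 3 = 0.6802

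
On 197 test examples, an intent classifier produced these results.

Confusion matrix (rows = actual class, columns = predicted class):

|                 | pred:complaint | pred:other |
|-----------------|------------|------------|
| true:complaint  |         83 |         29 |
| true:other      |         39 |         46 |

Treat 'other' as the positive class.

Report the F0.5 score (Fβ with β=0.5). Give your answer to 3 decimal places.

0.597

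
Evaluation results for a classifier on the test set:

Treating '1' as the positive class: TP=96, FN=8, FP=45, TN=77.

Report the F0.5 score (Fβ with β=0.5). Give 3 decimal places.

0.719

Fβ = (1+β²)·TP / ((1+β²)·TP + β²·FN + FP), with β²=1/4
= 1.25·96 / (1.25·96 + 0.25·8 + 45) = 0.719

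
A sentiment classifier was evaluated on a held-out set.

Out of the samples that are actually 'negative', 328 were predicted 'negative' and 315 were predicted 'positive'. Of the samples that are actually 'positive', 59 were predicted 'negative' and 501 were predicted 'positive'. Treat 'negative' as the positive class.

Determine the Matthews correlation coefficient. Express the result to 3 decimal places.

0.432

MCC = (TP·TN − FP·FN) / √((TP+FP)(TP+FN)(TN+FP)(TN+FN))
Numerator = 328·501 − 59·315 = 145743
Denominator = √(387·643·560·816) = √113710383360 = 337209.7024
MCC = 145743 / 337209.7024 = 0.432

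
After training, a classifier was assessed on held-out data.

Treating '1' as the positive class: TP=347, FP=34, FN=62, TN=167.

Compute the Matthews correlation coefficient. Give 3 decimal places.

MCC = (TP·TN − FP·FN) / √((TP+FP)(TP+FN)(TN+FP)(TN+FN))
Numerator = 347·167 − 34·62 = 55841
Denominator = √(381·409·201·229) = √7172653041 = 84691.5169
MCC = 55841 / 84691.5169 = 0.659

0.659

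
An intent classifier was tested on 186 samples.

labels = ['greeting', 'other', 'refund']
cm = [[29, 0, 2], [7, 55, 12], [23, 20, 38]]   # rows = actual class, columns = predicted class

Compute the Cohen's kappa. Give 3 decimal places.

0.483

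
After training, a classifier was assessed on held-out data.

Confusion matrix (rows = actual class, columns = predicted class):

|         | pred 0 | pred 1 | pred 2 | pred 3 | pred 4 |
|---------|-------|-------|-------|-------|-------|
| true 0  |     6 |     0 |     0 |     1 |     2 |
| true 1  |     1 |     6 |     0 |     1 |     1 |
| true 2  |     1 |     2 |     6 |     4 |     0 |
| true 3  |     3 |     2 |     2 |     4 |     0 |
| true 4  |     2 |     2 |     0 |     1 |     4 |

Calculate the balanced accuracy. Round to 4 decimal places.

Balanced accuracy = mean of per-class recall.
  0: recall = 6/9 = 0.66667
  1: recall = 6/9 = 0.66667
  2: recall = 6/13 = 0.46154
  3: recall = 4/11 = 0.36364
  4: recall = 4/9 = 0.44444
Mean = (0.66667 + 0.66667 + 0.46154 + 0.36364 + 0.44444) / 5 = 0.5206

0.5206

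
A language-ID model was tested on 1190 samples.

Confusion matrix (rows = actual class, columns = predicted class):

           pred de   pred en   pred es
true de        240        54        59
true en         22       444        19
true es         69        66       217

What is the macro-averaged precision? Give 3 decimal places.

Per-class precision (TP/(TP+FP)):
  de: TP=240, FP=22+69=91 → 240/331 = 0.7251
  en: TP=444, FP=54+66=120 → 444/564 = 0.7872
  es: TP=217, FP=59+19=78 → 217/295 = 0.7356
Macro-precision = mean = (0.7251 + 0.7872 + 0.7356) / 3 = 0.749

0.749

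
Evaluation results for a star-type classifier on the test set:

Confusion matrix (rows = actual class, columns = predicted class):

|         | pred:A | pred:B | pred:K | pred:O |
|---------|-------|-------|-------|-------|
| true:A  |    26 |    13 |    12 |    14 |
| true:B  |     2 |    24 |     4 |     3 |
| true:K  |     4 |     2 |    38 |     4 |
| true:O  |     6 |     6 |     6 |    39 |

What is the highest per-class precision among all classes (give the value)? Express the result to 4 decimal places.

Per-class precision (TP/(TP+FP)):
  A: TP=26, FP=2+4+6=12 → 26/38 = 0.68421
  B: TP=24, FP=13+2+6=21 → 24/45 = 0.53333
  K: TP=38, FP=12+4+6=22 → 38/60 = 0.63333
  O: TP=39, FP=14+3+4=21 → 39/60 = 0.65000
Highest is class 'A' with precision = 0.6842.

0.6842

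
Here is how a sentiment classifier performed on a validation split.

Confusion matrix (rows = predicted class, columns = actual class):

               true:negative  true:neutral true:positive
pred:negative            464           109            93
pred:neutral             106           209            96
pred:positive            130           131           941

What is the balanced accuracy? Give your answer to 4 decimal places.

Balanced accuracy = mean of per-class recall.
  negative: recall = 464/700 = 0.66286
  neutral: recall = 209/449 = 0.46548
  positive: recall = 941/1130 = 0.83274
Mean = (0.66286 + 0.46548 + 0.83274) / 3 = 0.6537

0.6537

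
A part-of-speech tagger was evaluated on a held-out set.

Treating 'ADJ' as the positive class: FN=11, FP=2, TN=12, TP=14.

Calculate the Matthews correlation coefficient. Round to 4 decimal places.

0.4068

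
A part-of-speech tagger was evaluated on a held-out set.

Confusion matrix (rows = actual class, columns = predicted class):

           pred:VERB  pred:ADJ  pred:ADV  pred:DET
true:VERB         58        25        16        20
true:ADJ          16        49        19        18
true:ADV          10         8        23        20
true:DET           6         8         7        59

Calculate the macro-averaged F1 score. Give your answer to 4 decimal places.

0.5074

Per-class F1 score (2·TP/(2·TP+FP+FN)):
  VERB: TP=58, FP=16+10+6=32, FN=25+16+20=61 → 116/209 = 0.55502
  ADJ: TP=49, FP=25+8+8=41, FN=16+19+18=53 → 98/192 = 0.51042
  ADV: TP=23, FP=16+19+7=42, FN=10+8+20=38 → 46/126 = 0.36508
  DET: TP=59, FP=20+18+20=58, FN=6+8+7=21 → 118/197 = 0.59898
Macro-F1 score = mean = (0.55502 + 0.51042 + 0.36508 + 0.59898) / 4 = 0.5074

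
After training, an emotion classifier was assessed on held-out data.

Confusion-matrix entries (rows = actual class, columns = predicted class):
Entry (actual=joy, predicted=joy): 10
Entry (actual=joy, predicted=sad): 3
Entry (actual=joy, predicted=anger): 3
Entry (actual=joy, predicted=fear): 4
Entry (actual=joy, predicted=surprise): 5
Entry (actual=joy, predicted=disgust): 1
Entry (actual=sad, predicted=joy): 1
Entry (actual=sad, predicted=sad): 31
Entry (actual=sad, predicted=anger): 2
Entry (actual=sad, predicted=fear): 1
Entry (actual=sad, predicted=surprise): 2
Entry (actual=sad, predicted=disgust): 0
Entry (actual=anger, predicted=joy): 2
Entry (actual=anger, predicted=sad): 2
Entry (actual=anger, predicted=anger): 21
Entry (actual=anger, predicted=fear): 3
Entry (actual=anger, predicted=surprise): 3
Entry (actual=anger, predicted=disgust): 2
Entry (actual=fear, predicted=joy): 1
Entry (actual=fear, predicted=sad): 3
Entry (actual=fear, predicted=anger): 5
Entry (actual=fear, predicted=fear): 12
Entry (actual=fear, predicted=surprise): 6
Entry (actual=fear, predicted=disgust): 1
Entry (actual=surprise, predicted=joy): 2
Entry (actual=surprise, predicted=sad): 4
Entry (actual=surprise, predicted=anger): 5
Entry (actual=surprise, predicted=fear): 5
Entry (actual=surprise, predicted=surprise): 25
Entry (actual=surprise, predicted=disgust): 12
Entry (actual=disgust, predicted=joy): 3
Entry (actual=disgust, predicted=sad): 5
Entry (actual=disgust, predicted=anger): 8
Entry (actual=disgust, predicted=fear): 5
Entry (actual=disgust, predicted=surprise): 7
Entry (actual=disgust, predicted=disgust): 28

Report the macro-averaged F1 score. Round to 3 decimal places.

0.531

Per-class F1 score (2·TP/(2·TP+FP+FN)):
  joy: TP=10, FP=1+2+1+2+3=9, FN=3+3+4+5+1=16 → 20/45 = 0.4444
  sad: TP=31, FP=3+2+3+4+5=17, FN=1+2+1+2+0=6 → 62/85 = 0.7294
  anger: TP=21, FP=3+2+5+5+8=23, FN=2+2+3+3+2=12 → 42/77 = 0.5455
  fear: TP=12, FP=4+1+3+5+5=18, FN=1+3+5+6+1=16 → 24/58 = 0.4138
  surprise: TP=25, FP=5+2+3+6+7=23, FN=2+4+5+5+12=28 → 50/101 = 0.4950
  disgust: TP=28, FP=1+0+2+1+12=16, FN=3+5+8+5+7=28 → 56/100 = 0.5600
Macro-F1 score = mean = (0.4444 + 0.7294 + 0.5455 + 0.4138 + 0.4950 + 0.5600) / 6 = 0.531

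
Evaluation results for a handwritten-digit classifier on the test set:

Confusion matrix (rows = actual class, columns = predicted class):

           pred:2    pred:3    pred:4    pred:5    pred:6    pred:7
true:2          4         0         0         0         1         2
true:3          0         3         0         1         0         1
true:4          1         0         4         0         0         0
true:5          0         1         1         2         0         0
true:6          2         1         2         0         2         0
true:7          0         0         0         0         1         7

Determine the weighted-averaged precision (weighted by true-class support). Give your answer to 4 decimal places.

0.6007

Per-class precision (TP/(TP+FP)):
  2: TP=4, FP=0+1+0+2+0=3 → 4/7 = 0.57143
  3: TP=3, FP=0+0+1+1+0=2 → 3/5 = 0.60000
  4: TP=4, FP=0+0+1+2+0=3 → 4/7 = 0.57143
  5: TP=2, FP=0+1+0+0+0=1 → 2/3 = 0.66667
  6: TP=2, FP=1+0+0+0+1=2 → 2/4 = 0.50000
  7: TP=7, FP=2+1+0+0+0=3 → 7/10 = 0.70000
Weighted-precision = Σ (supportᵢ/N)·precisionᵢ with N=36: (7/36)·0.57143 + (5/36)·0.60000 + (5/36)·0.57143 + (4/36)·0.66667 + (7/36)·0.50000 + (8/36)·0.70000 = 0.6007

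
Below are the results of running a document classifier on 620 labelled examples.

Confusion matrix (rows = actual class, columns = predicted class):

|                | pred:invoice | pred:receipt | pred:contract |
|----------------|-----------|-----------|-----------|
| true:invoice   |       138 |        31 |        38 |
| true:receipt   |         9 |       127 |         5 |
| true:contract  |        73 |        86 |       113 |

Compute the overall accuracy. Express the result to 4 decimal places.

0.6097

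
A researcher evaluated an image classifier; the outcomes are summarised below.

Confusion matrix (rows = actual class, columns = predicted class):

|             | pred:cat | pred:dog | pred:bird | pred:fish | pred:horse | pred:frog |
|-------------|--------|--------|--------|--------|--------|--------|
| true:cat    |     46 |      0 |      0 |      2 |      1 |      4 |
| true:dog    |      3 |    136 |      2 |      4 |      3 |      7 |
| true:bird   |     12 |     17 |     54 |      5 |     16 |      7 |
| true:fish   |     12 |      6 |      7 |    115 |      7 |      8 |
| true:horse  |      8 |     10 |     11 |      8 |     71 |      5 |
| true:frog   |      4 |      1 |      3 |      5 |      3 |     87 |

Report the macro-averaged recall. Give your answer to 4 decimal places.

0.7411

Per-class recall (TP/(TP+FN)):
  cat: TP=46, FN=0+0+2+1+4=7 → 46/53 = 0.86792
  dog: TP=136, FN=3+2+4+3+7=19 → 136/155 = 0.87742
  bird: TP=54, FN=12+17+5+16+7=57 → 54/111 = 0.48649
  fish: TP=115, FN=12+6+7+7+8=40 → 115/155 = 0.74194
  horse: TP=71, FN=8+10+11+8+5=42 → 71/113 = 0.62832
  frog: TP=87, FN=4+1+3+5+3=16 → 87/103 = 0.84466
Macro-recall = mean = (0.86792 + 0.87742 + 0.48649 + 0.74194 + 0.62832 + 0.84466) / 6 = 0.7411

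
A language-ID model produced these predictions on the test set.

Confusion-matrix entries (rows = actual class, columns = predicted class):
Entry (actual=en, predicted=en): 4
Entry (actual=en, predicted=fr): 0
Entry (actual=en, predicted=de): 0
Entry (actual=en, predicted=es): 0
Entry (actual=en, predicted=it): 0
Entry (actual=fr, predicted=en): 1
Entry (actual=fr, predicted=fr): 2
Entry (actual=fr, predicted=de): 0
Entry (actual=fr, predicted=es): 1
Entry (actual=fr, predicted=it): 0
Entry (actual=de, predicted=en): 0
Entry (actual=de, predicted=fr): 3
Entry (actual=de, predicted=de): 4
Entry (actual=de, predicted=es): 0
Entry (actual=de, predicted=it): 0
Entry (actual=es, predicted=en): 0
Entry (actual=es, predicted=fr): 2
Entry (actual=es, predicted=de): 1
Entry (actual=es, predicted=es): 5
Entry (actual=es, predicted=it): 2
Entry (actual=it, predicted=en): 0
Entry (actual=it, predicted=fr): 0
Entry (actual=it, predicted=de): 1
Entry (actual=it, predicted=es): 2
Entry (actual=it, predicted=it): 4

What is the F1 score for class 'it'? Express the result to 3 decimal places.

0.615

One-vs-rest for 'it': TP = diagonal; FP = other classes predicted 'it'; FN = 'it' predicted as other.
F1 score = 2·TP/(2·TP+FP+FN).
it: TP=4, FP=0+0+0+2=2, FN=0+0+1+2=3 → 8/13 = 0.6154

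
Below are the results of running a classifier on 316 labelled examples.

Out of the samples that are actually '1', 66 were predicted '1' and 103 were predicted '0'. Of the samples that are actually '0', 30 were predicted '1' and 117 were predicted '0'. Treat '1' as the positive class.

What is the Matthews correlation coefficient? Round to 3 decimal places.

0.202

MCC = (TP·TN − FP·FN) / √((TP+FP)(TP+FN)(TN+FP)(TN+FN))
Numerator = 66·117 − 30·103 = 4632
Denominator = √(96·169·147·220) = √524684160 = 22905.9852
MCC = 4632 / 22905.9852 = 0.202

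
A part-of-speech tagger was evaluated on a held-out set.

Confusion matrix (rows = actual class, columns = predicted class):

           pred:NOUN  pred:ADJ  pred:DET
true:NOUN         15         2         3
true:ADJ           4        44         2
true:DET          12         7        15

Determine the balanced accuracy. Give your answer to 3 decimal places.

0.690

Balanced accuracy = mean of per-class recall.
  NOUN: recall = 15/20 = 0.7500
  ADJ: recall = 44/50 = 0.8800
  DET: recall = 15/34 = 0.4412
Mean = (0.7500 + 0.8800 + 0.4412) / 3 = 0.690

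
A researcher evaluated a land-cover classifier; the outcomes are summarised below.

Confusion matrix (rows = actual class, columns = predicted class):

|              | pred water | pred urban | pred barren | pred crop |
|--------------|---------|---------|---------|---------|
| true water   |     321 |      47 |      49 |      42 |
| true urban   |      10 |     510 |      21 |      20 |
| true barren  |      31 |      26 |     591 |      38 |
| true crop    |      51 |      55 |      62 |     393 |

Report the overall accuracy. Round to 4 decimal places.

Accuracy = trace / total = (321+510+591+393=1815) / 2267 = 1815/2267 = 0.8006

0.8006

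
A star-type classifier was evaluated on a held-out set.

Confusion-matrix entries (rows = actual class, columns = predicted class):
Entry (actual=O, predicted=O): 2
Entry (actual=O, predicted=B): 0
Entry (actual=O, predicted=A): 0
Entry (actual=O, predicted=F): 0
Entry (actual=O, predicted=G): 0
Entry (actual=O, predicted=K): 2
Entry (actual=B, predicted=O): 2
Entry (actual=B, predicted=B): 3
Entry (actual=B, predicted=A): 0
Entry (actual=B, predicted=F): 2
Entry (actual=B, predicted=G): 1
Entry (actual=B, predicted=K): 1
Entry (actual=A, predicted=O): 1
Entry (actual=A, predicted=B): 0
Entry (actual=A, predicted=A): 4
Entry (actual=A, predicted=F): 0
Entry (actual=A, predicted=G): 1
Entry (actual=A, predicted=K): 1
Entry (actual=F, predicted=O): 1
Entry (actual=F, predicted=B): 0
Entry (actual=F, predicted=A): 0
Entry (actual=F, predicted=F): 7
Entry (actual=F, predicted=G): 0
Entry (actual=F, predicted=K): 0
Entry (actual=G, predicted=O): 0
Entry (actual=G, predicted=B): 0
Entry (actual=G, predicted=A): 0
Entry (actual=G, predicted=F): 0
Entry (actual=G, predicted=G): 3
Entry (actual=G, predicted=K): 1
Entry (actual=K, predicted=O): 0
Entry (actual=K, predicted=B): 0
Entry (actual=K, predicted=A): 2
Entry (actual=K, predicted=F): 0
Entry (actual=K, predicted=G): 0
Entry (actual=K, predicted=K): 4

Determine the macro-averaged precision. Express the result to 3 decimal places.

0.637

Per-class precision (TP/(TP+FP)):
  O: TP=2, FP=2+1+1+0+0=4 → 2/6 = 0.3333
  B: TP=3, FP=0+0+0+0+0=0 → 3/3 = 1.0000
  A: TP=4, FP=0+0+0+0+2=2 → 4/6 = 0.6667
  F: TP=7, FP=0+2+0+0+0=2 → 7/9 = 0.7778
  G: TP=3, FP=0+1+1+0+0=2 → 3/5 = 0.6000
  K: TP=4, FP=2+1+1+0+1=5 → 4/9 = 0.4444
Macro-precision = mean = (0.3333 + 1.0000 + 0.6667 + 0.7778 + 0.6000 + 0.4444) / 6 = 0.637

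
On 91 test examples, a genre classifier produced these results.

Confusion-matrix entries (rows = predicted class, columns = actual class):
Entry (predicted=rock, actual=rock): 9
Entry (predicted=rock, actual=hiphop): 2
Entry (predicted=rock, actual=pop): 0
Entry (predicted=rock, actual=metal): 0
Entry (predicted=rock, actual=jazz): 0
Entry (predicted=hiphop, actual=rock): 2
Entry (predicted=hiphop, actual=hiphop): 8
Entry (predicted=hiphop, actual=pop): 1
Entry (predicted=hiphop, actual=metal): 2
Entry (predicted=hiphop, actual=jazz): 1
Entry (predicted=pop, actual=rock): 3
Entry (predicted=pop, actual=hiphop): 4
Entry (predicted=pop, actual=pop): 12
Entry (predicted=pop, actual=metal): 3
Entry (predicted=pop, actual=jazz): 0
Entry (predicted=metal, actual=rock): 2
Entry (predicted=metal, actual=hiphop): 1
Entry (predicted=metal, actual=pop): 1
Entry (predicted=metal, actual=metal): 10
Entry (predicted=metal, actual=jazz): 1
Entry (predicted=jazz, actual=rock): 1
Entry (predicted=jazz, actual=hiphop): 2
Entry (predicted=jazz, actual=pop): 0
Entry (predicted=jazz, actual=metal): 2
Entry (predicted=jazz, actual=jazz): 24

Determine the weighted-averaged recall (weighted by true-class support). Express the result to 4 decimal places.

0.6923

Per-class recall (TP/(TP+FN)):
  rock: TP=9, FN=2+3+2+1=8 → 9/17 = 0.52941
  hiphop: TP=8, FN=2+4+1+2=9 → 8/17 = 0.47059
  pop: TP=12, FN=0+1+1+0=2 → 12/14 = 0.85714
  metal: TP=10, FN=0+2+3+2=7 → 10/17 = 0.58824
  jazz: TP=24, FN=0+1+0+1=2 → 24/26 = 0.92308
Weighted-recall = Σ (supportᵢ/N)·recallᵢ with N=91: (17/91)·0.52941 + (17/91)·0.47059 + (14/91)·0.85714 + (17/91)·0.58824 + (26/91)·0.92308 = 0.6923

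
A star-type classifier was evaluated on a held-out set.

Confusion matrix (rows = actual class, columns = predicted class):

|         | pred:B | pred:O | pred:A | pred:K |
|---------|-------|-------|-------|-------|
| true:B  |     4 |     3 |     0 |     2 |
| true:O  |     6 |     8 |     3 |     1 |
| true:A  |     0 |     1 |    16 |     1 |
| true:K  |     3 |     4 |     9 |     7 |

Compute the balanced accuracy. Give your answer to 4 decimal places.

Balanced accuracy = mean of per-class recall.
  B: recall = 4/9 = 0.44444
  O: recall = 8/18 = 0.44444
  A: recall = 16/18 = 0.88889
  K: recall = 7/23 = 0.30435
Mean = (0.44444 + 0.44444 + 0.88889 + 0.30435) / 4 = 0.5205

0.5205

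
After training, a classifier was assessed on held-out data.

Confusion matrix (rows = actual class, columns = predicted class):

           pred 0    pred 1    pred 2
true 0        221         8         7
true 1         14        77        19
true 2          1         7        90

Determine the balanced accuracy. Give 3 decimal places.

0.852

Balanced accuracy = mean of per-class recall.
  0: recall = 221/236 = 0.9364
  1: recall = 77/110 = 0.7000
  2: recall = 90/98 = 0.9184
Mean = (0.9364 + 0.7000 + 0.9184) / 3 = 0.852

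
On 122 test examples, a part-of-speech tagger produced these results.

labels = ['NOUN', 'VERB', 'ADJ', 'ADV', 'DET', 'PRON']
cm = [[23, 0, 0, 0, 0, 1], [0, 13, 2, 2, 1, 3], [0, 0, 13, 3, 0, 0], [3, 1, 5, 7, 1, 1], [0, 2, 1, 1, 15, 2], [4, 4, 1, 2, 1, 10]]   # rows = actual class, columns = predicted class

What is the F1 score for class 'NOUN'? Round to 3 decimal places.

0.852

Treat 'NOUN' as positive and all other classes as negative.
F1 score = 2·TP/(2·TP+FP+FN).
NOUN: TP=23, FP=0+0+3+0+4=7, FN=0+0+0+0+1=1 → 46/54 = 0.8519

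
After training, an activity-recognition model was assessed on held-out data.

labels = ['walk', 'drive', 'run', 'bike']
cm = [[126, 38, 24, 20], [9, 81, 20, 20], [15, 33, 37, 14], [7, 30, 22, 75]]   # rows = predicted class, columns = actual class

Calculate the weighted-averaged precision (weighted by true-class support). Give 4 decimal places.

0.5590

Per-class precision (TP/(TP+FP)):
  walk: TP=126, FP=38+24+20=82 → 126/208 = 0.60577
  drive: TP=81, FP=9+20+20=49 → 81/130 = 0.62308
  run: TP=37, FP=15+33+14=62 → 37/99 = 0.37374
  bike: TP=75, FP=7+30+22=59 → 75/134 = 0.55970
Weighted-precision = Σ (supportᵢ/N)·precisionᵢ with N=571: (157/571)·0.60577 + (182/571)·0.62308 + (103/571)·0.37374 + (129/571)·0.55970 = 0.5590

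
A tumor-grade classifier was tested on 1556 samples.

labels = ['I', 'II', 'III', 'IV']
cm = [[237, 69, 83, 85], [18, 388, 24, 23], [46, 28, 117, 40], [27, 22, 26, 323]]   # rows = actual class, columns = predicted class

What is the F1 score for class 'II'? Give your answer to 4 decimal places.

0.8083

Take TP from the diagonal, FP from the rest of the 'II' prediction marginal, FN from the rest of the 'II' actual marginal.
F1 score = 2·TP/(2·TP+FP+FN).
II: TP=388, FP=69+28+22=119, FN=18+24+23=65 → 776/960 = 0.80833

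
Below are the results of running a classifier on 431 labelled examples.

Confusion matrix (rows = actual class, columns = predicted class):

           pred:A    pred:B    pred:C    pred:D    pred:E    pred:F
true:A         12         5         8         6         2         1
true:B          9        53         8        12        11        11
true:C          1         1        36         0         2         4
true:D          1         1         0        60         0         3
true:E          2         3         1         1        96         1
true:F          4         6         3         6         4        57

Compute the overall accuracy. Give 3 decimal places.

Accuracy = trace / total = (12+53+36+60+96+57=314) / 431 = 314/431 = 0.729

0.729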